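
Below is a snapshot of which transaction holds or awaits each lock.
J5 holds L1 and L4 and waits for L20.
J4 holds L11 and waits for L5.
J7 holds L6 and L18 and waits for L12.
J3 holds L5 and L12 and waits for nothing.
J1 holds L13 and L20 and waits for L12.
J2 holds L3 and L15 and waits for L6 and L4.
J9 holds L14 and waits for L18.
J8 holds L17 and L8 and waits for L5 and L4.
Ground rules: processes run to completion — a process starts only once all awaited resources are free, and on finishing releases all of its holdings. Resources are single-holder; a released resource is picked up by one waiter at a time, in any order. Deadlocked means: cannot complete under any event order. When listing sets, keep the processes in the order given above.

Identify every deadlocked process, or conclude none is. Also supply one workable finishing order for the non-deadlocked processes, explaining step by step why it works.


The deadlocked set is empty.
Key observation: there is no circular wait here — follow any chain and it reaches a process that is free to run now.
A valid finishing order for the others: J3, J1, J7, J9, J4, J5, J8, J2.
Check, step by step:
  J3: no waits; runs immediately, freeing L5 and L12
  J1 waits on L12 — all released -> runs and releases L13 and L20
  J7 waits on L12 — all released -> runs and releases L6 and L18
  J9 waits on L18 — all released -> runs and releases L14
  J4 waits on L5 — all released -> runs and releases L11
  J5 waits on L20 — all released -> runs and releases L1 and L4
  J8 waits on L5 and L4 — all released -> runs and releases L17 and L8
  J2 waits on L6 and L4 — all released -> runs and releases L3 and L15


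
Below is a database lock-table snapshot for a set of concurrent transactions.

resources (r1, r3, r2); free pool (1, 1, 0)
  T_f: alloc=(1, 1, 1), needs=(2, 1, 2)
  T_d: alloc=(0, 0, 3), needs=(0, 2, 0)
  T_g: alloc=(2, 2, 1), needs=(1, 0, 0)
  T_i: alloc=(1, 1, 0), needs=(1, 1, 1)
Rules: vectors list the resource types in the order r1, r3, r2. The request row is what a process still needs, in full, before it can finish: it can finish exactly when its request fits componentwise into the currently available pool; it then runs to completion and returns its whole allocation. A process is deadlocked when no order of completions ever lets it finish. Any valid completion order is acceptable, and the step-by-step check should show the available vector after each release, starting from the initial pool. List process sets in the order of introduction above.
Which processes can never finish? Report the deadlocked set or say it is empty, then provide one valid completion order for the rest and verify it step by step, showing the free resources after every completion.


Nothing here is deadlocked.
Key observation: there is always a runnable process — T_g first — so the state unwinds completely.
The rest can finish in the order T_g, T_i, T_d, T_f. Walking it through:
  pool = (1, 1, 0)
  T_g needs (1, 0, 0) <= (1, 1, 0) -> finishes; pool += (2, 2, 1) = (3, 3, 1)
  T_i needs (1, 1, 1) <= (3, 3, 1) -> finishes; pool += (1, 1, 0) = (4, 4, 1)
  T_d needs (0, 2, 0) <= (4, 4, 1) -> finishes; pool += (0, 0, 3) = (4, 4, 4)
  T_f needs (2, 1, 2) <= (4, 4, 4) -> finishes; pool += (1, 1, 1) = (5, 5, 5)


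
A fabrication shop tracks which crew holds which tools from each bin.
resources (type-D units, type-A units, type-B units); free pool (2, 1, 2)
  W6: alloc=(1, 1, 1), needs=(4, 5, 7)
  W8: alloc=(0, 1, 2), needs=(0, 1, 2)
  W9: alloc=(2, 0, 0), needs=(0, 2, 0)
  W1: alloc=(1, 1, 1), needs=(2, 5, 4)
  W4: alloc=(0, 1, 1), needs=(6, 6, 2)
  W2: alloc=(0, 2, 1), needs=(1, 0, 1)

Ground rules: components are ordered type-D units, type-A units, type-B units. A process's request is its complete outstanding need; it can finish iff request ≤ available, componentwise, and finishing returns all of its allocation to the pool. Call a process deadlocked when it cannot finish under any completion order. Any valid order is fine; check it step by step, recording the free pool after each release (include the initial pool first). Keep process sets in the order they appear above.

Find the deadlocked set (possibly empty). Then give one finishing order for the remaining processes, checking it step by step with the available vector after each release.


Deadlocked set: W6, W1 and W4.
Key observation: even finishing W2, W8, W9 leaves just (4, 4, 5) free — too little type-A units for any of the remaining processes.
The rest can finish in the order W2, W8, W9. Walking it through:
  pool = (2, 1, 2)
  run W2 (needs (1, 0, 1), free (2, 1, 2)); after release of (0, 2, 1) the pool is (2, 3, 3)
  run W8 (needs (0, 1, 2), free (2, 3, 3)); after release of (0, 1, 2) the pool is (2, 4, 5)
  run W9 (needs (0, 2, 0), free (2, 4, 5)); after release of (2, 0, 0) the pool is (4, 4, 5)
The blocked processes can never fit:
  W6 cannot run: need (4, 5, 7) vs free (4, 4, 5) (insufficient type-A units and type-B units)
  W1 cannot run: need (2, 5, 4) vs free (4, 4, 5) (insufficient type-A units)
  W4 cannot run: need (6, 6, 2) vs free (4, 4, 5) (insufficient type-D units and type-A units)


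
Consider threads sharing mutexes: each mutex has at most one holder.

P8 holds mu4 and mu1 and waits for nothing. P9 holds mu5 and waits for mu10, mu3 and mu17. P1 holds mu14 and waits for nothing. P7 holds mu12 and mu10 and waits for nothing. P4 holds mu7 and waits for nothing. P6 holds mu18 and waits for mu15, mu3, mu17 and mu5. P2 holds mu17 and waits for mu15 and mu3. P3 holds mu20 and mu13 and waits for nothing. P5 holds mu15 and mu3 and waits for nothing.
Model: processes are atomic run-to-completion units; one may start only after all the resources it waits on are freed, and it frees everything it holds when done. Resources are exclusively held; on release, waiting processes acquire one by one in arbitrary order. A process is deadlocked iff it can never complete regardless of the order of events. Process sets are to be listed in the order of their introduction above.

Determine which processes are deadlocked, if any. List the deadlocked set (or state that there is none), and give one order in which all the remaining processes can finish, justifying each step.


Nothing here is deadlocked.
Key observation: no waiting chain loops back on itself — every chain ends at a process that waits on nothing, so everyone eventually runs.
A valid finishing order for the others: P5, P7, P2, P8, P3, P4, P1, P9, P6.
Step-by-step check:
  P5 waits on nothing -> runs at once and releases mu15 and mu3
  P7 waits on nothing -> runs at once and releases mu12 and mu10
  P2 waits on mu15 and mu3 — all released -> runs and releases mu17
  P8 waits on nothing -> runs at once and releases mu4 and mu1
  P3 waits on nothing -> runs at once and releases mu20 and mu13
  P4 waits on nothing -> runs at once and releases mu7
  P1 waits on nothing -> runs at once and releases mu14
  P9 waits on mu10, mu3 and mu17 — all released -> runs and releases mu5
  P6 waits on mu15, mu3, mu17 and mu5 — all released -> runs and releases mu18


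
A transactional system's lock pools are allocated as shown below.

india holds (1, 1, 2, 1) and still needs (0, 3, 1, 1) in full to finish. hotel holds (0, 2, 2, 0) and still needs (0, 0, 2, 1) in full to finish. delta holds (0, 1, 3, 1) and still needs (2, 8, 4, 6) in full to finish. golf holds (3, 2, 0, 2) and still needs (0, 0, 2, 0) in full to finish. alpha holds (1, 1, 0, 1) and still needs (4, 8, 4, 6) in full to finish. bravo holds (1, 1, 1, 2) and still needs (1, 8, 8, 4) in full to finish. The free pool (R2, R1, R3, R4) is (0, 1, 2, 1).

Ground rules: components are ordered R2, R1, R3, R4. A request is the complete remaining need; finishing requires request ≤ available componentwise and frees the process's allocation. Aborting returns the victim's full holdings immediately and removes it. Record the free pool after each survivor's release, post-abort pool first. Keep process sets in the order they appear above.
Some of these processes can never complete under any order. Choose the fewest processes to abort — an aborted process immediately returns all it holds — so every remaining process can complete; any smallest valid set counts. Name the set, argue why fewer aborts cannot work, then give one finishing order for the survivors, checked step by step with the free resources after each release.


The answer: abort delta and bravo.
Key observation: aborting delta and bravo returns (1, 2, 4, 3), and alpha — hopeless before — runs at step 4 with the returned capacity in the pool.
Why nothing smaller works — every single abort fails: india alone leaves delta blocked (short on R1 and R4); hotel alone leaves delta blocked (short on R1 and R4); delta alone leaves alpha blocked (short on R1 and R4); golf alone leaves delta blocked (short on R1 and R4); alpha alone leaves delta blocked (short on R1 and R4); bravo alone leaves delta blocked (short on R1).
Survivors finish in the order: india, golf, hotel, alpha. Check, step by step (pool after the aborts first):
  pool = (1, 3, 6, 4)
  run india (needs (0, 3, 1, 1), free (1, 3, 6, 4)); after release of (1, 1, 2, 1) the pool is (2, 4, 8, 5)
  run golf (needs (0, 0, 2, 0), free (2, 4, 8, 5)); after release of (3, 2, 0, 2) the pool is (5, 6, 8, 7)
  run hotel (needs (0, 0, 2, 1), free (5, 6, 8, 7)); after release of (0, 2, 2, 0) the pool is (5, 8, 10, 7)
  run alpha (needs (4, 8, 4, 6), free (5, 8, 10, 7)); after release of (1, 1, 0, 1) the pool is (6, 9, 10, 8)


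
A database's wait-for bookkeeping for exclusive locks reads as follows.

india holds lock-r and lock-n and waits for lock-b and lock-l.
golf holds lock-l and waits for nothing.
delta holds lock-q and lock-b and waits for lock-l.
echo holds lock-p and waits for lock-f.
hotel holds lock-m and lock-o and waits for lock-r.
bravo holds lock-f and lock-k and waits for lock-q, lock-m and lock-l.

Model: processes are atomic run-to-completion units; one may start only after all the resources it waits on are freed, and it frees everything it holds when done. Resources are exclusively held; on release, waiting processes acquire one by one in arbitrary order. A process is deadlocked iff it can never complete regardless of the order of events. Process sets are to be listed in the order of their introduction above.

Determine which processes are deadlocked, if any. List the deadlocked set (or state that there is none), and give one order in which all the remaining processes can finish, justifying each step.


Nothing here is deadlocked.
Key observation: no waiting chain loops back on itself — every chain ends at a process that waits on nothing, so everyone eventually runs.
One completion order for the rest: golf, delta, india, hotel, bravo, echo.
Check, step by step:
  golf: no waits; runs immediately, freeing lock-l
  run delta (all its waits — lock-l — are resolved); releases lock-q and lock-b
  run india (all its waits — lock-b and lock-l — are resolved); releases lock-r and lock-n
  run hotel (all its waits — lock-r — are resolved); releases lock-m and lock-o
  run bravo (all its waits — lock-q, lock-m and lock-l — are resolved); releases lock-f and lock-k
  run echo (all its waits — lock-f — are resolved); releases lock-p


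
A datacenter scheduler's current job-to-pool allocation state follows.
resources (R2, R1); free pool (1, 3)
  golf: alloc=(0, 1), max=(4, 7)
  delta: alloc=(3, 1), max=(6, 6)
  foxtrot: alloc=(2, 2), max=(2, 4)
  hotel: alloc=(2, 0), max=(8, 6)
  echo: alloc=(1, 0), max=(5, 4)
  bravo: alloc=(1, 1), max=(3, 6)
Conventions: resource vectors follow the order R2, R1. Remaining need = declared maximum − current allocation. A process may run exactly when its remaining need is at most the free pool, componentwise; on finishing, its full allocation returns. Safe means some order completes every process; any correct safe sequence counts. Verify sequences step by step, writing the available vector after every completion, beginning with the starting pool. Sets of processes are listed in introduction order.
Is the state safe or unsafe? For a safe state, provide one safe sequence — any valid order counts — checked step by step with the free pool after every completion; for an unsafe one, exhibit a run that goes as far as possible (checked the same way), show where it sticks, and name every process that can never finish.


SAFE. One safe sequence: foxtrot, delta, golf, bravo, hotel, echo.
Key observation: at delta the run first touches a limit — (3, 5) against (3, 5), exact on a resource it actually requests.
Step-by-step check:
  pool = (1, 3)
  foxtrot needs (0, 2) <= (1, 3) -> finishes; pool += (2, 2) = (3, 5)
  delta needs (3, 5) <= (3, 5) -> finishes; pool += (3, 1) = (6, 6)
  golf needs (4, 6) <= (6, 6) -> finishes; pool += (0, 1) = (6, 7)
  bravo needs (2, 5) <= (6, 7) -> finishes; pool += (1, 1) = (7, 8)
  hotel needs (6, 6) <= (7, 8) -> finishes; pool += (2, 0) = (9, 8)
  echo needs (4, 4) <= (9, 8) -> finishes; pool += (1, 0) = (10, 8)


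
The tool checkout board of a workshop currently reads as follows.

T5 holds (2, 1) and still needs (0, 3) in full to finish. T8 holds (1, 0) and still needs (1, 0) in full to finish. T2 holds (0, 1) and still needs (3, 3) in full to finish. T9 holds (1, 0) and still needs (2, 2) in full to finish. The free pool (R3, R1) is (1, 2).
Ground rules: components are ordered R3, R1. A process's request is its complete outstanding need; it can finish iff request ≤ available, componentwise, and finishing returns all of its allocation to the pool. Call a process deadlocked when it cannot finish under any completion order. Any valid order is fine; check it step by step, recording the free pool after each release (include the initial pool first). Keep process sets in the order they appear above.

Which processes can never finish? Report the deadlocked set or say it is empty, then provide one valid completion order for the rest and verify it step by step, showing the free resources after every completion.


The deadlocked set is T5 and T2.
Key observation: after T8, T9 complete, (3, 2) is the best the pool ever gets, yet each leftover process wants more R1.
A valid finishing order for the others: T8, T9. Step-by-step check:
  pool = (1, 2)
  T8 needs (1, 0) <= (1, 2) -> finishes; pool += (1, 0) = (2, 2)
  T9 needs (2, 2) <= (2, 2) -> finishes; pool += (1, 0) = (3, 2)
The stuck group stays short no matter what:
  blocked: T5 wants (0, 3), pool (3, 2) — not enough R1
  blocked: T2 wants (3, 3), pool (3, 2) — not enough R1


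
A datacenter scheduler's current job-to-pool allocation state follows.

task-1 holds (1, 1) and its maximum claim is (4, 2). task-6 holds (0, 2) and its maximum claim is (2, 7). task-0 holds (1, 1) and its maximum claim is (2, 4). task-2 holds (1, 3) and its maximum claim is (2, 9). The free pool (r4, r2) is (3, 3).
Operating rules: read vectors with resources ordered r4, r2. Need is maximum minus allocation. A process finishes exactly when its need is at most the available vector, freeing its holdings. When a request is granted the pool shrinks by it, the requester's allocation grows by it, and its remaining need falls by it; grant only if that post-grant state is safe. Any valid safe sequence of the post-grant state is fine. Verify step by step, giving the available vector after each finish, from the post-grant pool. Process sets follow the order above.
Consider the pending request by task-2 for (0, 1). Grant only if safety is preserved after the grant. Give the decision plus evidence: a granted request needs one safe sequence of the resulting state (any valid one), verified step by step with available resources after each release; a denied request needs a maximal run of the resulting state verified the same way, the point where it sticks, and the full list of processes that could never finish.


DENY — the pretend-granted state is unsafe.
Key observation: task-1, task-0 can finish, but then (5, 4) is all there is, and the blocked group's r2 demands exceed it.
On the post-grant state, task-1, task-0 is a maximal run — nothing extends it. Step-by-step check:
  pool = (3, 2)
  task-1 needs (3, 1) <= (3, 2) -> finishes; pool += (1, 1) = (4, 3)
  task-0 needs (1, 3) <= (4, 3) -> finishes; pool += (1, 1) = (5, 4)
  task-6 cannot run: need (2, 5) vs free (5, 4) (insufficient r2)
  task-2 cannot run: need (1, 5) vs free (5, 4) (insufficient r2)
Processes that could never finish after the grant: task-6 and task-2.


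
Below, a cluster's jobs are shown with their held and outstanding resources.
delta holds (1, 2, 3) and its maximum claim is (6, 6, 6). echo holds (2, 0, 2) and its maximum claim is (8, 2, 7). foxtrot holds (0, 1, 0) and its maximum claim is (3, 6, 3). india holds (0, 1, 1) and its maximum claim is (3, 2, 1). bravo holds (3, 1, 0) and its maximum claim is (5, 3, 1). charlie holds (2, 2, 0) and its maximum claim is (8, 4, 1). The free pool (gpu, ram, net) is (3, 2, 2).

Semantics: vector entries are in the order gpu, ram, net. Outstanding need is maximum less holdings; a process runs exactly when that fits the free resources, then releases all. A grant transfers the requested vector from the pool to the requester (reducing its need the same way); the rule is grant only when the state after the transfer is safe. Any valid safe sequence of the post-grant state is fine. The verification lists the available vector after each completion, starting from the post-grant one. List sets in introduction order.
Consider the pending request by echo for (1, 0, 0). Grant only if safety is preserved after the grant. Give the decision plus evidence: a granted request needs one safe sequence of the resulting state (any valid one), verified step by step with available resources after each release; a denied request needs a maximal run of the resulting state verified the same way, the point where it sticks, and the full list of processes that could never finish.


GRANT. The post-grant state is safe; one safe sequence: bravo, india, delta, foxtrot, charlie, echo.
Key observation: (2, 2, 2) free after granting still covers bravo first, and each release covers the next.
Verifying the post-grant state step by step:
  pool = (2, 2, 2)
  bravo needs (2, 2, 1) <= (2, 2, 2) -> finishes; pool += (3, 1, 0) = (5, 3, 2)
  india needs (3, 1, 0) <= (5, 3, 2) -> finishes; pool += (0, 1, 1) = (5, 4, 3)
  delta needs (5, 4, 3) <= (5, 4, 3) -> finishes; pool += (1, 2, 3) = (6, 6, 6)
  foxtrot needs (3, 5, 3) <= (6, 6, 6) -> finishes; pool += (0, 1, 0) = (6, 7, 6)
  charlie needs (6, 2, 1) <= (6, 7, 6) -> finishes; pool += (2, 2, 0) = (8, 9, 6)
  echo needs (5, 2, 5) <= (8, 9, 6) -> finishes; pool += (3, 0, 2) = (11, 9, 8)


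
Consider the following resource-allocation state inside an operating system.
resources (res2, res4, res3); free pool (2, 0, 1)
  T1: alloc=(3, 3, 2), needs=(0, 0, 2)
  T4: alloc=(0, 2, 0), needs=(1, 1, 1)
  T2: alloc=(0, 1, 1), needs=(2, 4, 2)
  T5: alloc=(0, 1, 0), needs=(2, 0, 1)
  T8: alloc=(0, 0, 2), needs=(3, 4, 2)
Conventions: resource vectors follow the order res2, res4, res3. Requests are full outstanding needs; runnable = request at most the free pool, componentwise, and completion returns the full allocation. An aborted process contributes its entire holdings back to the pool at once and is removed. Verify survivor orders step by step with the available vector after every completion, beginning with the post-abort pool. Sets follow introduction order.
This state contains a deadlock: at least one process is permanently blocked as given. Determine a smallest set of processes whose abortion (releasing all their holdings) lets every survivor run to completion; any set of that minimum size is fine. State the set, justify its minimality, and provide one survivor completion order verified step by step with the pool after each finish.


Minimum abort set: T8.
Key observation: T1 was stuck for good until T8 gave back (0, 0, 2); in the order shown it finishes at step 1.
No smaller set exists: with zero aborts the deadlock remains.
Survivors finish in the order: T1, T5, T4, T2. Check, step by step (pool after the aborts first):
  pool = (2, 0, 3)
  run T1 (needs (0, 0, 2), free (2, 0, 3)); after release of (3, 3, 2) the pool is (5, 3, 5)
  run T5 (needs (2, 0, 1), free (5, 3, 5)); after release of (0, 1, 0) the pool is (5, 4, 5)
  run T4 (needs (1, 1, 1), free (5, 4, 5)); after release of (0, 2, 0) the pool is (5, 6, 5)
  run T2 (needs (2, 4, 2), free (5, 6, 5)); after release of (0, 1, 1) the pool is (5, 7, 6)


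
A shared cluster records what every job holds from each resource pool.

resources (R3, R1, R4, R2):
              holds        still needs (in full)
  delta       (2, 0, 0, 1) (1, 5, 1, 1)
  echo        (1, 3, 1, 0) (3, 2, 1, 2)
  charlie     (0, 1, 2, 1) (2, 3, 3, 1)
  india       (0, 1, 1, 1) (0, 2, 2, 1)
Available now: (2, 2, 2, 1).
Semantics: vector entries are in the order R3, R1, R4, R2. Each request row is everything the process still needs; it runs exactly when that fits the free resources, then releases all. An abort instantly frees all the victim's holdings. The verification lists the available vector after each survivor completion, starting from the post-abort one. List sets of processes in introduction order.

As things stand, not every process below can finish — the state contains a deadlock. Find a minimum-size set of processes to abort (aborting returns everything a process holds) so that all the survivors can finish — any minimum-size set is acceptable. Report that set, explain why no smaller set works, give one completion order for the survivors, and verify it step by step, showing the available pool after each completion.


Abort delta.
Key observation: no ordering could ever have run echo before the abort of delta; with (2, 0, 0, 1) back in the pool it fits at step 1.
Why nothing smaller works: aborting no one leaves the state deadlocked as given.
One survivor order: echo, india, charlie. Step-by-step check (post-abort pool first):
  pool = (4, 2, 2, 2)
  echo needs (3, 2, 1, 2) <= (4, 2, 2, 2) -> finishes; pool += (1, 3, 1, 0) = (5, 5, 3, 2)
  india needs (0, 2, 2, 1) <= (5, 5, 3, 2) -> finishes; pool += (0, 1, 1, 1) = (5, 6, 4, 3)
  charlie needs (2, 3, 3, 1) <= (5, 6, 4, 3) -> finishes; pool += (0, 1, 2, 1) = (5, 7, 6, 4)


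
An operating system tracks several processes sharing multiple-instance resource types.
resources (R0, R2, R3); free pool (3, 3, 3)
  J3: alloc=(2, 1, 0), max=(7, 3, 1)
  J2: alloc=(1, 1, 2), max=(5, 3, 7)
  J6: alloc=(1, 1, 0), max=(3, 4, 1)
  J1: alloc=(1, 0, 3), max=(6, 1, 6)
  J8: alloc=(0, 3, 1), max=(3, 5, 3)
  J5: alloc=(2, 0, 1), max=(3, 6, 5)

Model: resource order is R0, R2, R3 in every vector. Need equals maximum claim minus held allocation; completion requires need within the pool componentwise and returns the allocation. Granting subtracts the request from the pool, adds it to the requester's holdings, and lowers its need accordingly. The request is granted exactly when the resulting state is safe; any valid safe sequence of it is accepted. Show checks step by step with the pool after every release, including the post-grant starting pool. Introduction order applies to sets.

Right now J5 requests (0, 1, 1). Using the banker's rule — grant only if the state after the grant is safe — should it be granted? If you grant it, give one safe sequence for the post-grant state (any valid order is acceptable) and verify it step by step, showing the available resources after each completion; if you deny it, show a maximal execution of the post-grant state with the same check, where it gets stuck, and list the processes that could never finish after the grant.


GRANT: granting preserves safety; a valid post-grant sequence is J8, J6, J5, J1, J3, J2.
Key observation: after the grant the pool drops to (3, 2, 2), which still lets J8 finish first and unwind the rest.
Verifying the post-grant state step by step:
  pool = (3, 2, 2)
  J8 needs (3, 2, 2) <= (3, 2, 2) -> finishes; pool += (0, 3, 1) = (3, 5, 3)
  J6 needs (2, 3, 1) <= (3, 5, 3) -> finishes; pool += (1, 1, 0) = (4, 6, 3)
  J5 needs (1, 5, 3) <= (4, 6, 3) -> finishes; pool += (2, 1, 2) = (6, 7, 5)
  J1 needs (5, 1, 3) <= (6, 7, 5) -> finishes; pool += (1, 0, 3) = (7, 7, 8)
  J3 needs (5, 2, 1) <= (7, 7, 8) -> finishes; pool += (2, 1, 0) = (9, 8, 8)
  J2 needs (4, 2, 5) <= (9, 8, 8) -> finishes; pool += (1, 1, 2) = (10, 9, 10)


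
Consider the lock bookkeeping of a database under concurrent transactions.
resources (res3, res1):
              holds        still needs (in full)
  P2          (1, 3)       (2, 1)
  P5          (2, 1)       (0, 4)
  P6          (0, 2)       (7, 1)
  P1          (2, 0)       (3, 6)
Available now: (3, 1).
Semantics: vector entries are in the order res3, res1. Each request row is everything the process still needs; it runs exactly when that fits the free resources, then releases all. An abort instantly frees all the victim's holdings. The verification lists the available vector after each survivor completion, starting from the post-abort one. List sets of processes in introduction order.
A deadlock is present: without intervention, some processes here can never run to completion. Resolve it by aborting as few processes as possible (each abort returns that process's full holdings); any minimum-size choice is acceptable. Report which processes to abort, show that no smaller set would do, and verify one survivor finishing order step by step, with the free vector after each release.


Abort P6.
Key observation: the returned (0, 2) from P6 is what brings P1 — unrunnable before, under any order — into play at step 3.
No smaller set exists: with zero aborts the deadlock remains.
One survivor order: P2, P5, P1. Verifying each step (post-abort pool first):
  pool = (3, 3)
  P2: need (2, 1) fits (3, 3); releases (1, 3), pool now (4, 6)
  P5: need (0, 4) fits (4, 6); releases (2, 1), pool now (6, 7)
  P1: need (3, 6) fits (6, 7); releases (2, 0), pool now (8, 7)


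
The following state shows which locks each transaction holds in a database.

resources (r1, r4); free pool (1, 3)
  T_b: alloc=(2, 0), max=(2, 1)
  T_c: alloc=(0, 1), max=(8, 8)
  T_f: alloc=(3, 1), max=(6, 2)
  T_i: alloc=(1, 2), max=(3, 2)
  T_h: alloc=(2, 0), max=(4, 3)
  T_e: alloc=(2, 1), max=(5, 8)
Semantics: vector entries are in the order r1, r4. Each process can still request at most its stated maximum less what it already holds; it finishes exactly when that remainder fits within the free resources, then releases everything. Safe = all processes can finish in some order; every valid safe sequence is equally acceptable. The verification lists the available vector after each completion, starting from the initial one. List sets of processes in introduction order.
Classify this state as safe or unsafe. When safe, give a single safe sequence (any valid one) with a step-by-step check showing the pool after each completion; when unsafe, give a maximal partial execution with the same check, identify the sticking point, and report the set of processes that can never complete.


The state is UNSAFE.
Key observation: r4 is the bottleneck — with T_b, T_f, T_i, T_h done the pool holds (9, 6), short of every remaining need.
The run T_b, T_f, T_i, T_h cannot be extended any further. Check, step by step:
  pool = (1, 3)
  T_b needs (0, 1) <= (1, 3) -> finishes; pool += (2, 0) = (3, 3)
  T_f needs (3, 1) <= (3, 3) -> finishes; pool += (3, 1) = (6, 4)
  T_i needs (2, 0) <= (6, 4) -> finishes; pool += (1, 2) = (7, 6)
  T_h needs (2, 3) <= (7, 6) -> finishes; pool += (2, 0) = (9, 6)
  T_c cannot run: need (8, 7) vs free (9, 6) (insufficient r4)
  T_e cannot run: need (3, 7) vs free (9, 6) (insufficient r4)
Permanently blocked: T_c and T_e.


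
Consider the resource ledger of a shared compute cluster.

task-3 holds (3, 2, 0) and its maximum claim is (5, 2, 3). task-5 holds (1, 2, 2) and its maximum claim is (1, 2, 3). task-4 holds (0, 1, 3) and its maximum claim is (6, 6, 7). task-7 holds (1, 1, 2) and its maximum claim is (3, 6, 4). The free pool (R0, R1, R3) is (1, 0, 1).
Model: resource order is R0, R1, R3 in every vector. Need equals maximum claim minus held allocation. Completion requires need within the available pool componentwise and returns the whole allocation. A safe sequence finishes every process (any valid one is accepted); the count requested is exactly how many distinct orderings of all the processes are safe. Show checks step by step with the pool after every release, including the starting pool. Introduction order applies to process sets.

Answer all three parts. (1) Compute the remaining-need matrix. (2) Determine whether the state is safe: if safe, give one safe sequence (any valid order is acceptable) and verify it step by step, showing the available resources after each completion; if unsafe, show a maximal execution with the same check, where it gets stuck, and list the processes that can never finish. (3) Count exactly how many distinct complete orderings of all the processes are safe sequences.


(1) Need matrix, components ordered R0, R1, R3:
  task-3: (2, 0, 3)
  task-5: (0, 0, 1)
  task-4: (6, 5, 4)
  task-7: (2, 5, 2)
(2) UNSAFE — no complete ordering exists.
Key observation: after task-5, task-3 complete, (5, 4, 3) is the best the pool ever gets, yet each leftover process wants more R1.
The run task-5, task-3 cannot be extended any further. Walking it through:
  pool = (1, 0, 1)
  task-5 needs (0, 0, 1) <= (1, 0, 1) -> finishes; pool += (1, 2, 2) = (2, 2, 3)
  task-3 needs (2, 0, 3) <= (2, 2, 3) -> finishes; pool += (3, 2, 0) = (5, 4, 3)
  blocked: task-4 wants (6, 5, 4), pool (5, 4, 3) — not enough R0, R1 and R3
  blocked: task-7 wants (2, 5, 2), pool (5, 4, 3) — not enough R1
Processes that can never finish: task-4 and task-7.
(3) Exactly 0 of the possible complete orderings are safe sequences.


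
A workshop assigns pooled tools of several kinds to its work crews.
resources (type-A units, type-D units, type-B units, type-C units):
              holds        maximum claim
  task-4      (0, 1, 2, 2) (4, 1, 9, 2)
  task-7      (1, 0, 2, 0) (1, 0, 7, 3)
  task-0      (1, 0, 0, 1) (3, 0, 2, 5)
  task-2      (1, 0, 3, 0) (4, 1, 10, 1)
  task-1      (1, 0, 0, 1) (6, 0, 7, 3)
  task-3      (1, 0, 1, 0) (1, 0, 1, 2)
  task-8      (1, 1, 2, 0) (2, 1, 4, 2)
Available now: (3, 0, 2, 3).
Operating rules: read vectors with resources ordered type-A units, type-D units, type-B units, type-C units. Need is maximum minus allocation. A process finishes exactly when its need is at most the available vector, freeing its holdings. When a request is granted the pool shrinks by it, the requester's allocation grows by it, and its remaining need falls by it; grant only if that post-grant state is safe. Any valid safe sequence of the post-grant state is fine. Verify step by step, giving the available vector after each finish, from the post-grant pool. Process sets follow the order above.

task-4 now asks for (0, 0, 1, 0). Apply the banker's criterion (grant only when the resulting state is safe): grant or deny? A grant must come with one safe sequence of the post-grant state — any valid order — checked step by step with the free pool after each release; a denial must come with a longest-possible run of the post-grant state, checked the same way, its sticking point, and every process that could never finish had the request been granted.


DENY. Granting would leave the state unsafe.
Key observation: after task-3, task-8 the pool peaks at (5, 1, 4, 3), and each blocked process is short somewhere: task-4 on type-B units; task-7 on type-B units; task-0 on type-C units; task-2 on type-B units; task-1 on type-B units.
On the post-grant state, task-3, task-8 is a maximal run — nothing extends it. Walking it through:
  pool = (3, 0, 1, 3)
  run task-3 (needs (0, 0, 0, 2), free (3, 0, 1, 3)); after release of (1, 0, 1, 0) the pool is (4, 0, 2, 3)
  run task-8 (needs (1, 0, 2, 2), free (4, 0, 2, 3)); after release of (1, 1, 2, 0) the pool is (5, 1, 4, 3)
  blocked: task-4 wants (4, 0, 6, 0), pool (5, 1, 4, 3) — not enough type-B units
  blocked: task-7 wants (0, 0, 5, 3), pool (5, 1, 4, 3) — not enough type-B units
  blocked: task-0 wants (2, 0, 2, 4), pool (5, 1, 4, 3) — not enough type-C units
  blocked: task-2 wants (3, 1, 7, 1), pool (5, 1, 4, 3) — not enough type-B units
  blocked: task-1 wants (5, 0, 7, 2), pool (5, 1, 4, 3) — not enough type-B units
Processes that could never finish after the grant: task-4, task-7, task-0, task-2 and task-1.


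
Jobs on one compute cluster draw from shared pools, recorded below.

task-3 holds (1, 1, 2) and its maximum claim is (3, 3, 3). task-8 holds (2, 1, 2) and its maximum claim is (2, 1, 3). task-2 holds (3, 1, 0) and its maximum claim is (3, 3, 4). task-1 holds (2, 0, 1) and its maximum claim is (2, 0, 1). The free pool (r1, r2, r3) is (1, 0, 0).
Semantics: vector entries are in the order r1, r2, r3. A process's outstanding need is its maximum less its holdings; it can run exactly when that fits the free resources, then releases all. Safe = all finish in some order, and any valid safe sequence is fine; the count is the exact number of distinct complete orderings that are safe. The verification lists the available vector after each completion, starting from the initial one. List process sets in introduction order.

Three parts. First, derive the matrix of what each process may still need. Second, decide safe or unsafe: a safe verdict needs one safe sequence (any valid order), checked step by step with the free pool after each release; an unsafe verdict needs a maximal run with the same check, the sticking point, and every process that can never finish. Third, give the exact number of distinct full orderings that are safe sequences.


(1) Remaining need (order r1, r2, r3):
  task-3: (2, 2, 1)
  task-8: (0, 0, 1)
  task-2: (0, 2, 4)
  task-1: (0, 0, 0)
(2) UNSAFE.
Key observation: task-1, task-8 can finish, but then (5, 1, 3) is all there is, and the blocked group's r2 demands exceed it.
A maximal execution: task-1, task-8 — then nothing else fits. Check, step by step:
  pool = (1, 0, 0)
  task-1: need (0, 0, 0) fits (1, 0, 0); releases (2, 0, 1), pool now (3, 0, 1)
  task-8: need (0, 0, 1) fits (3, 0, 1); releases (2, 1, 2), pool now (5, 1, 3)
  task-3 still needs (2, 2, 1) but only (5, 1, 3) is free — short on r2
  task-2 still needs (0, 2, 4) but only (5, 1, 3) is free — short on r2 and r3
Permanently blocked: task-3 and task-2.
(3) The exact count: 0 of the possible complete orderings are safe sequences.


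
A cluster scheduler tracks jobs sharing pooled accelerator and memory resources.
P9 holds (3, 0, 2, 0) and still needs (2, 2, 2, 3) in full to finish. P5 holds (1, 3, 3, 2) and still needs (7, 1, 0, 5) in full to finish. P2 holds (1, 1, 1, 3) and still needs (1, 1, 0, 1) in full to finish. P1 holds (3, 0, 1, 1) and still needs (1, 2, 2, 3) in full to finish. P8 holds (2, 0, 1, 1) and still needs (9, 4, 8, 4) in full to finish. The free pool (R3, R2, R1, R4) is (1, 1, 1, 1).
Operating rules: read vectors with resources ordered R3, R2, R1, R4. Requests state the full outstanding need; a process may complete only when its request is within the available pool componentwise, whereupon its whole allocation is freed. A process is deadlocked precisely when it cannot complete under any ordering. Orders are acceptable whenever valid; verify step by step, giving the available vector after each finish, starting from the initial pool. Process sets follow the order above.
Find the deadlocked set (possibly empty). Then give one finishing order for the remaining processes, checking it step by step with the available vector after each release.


The deadlocked set is empty.
Key observation: P2 leads a chain of completions in which each release enables another process.
A valid finishing order for the others: P2, P9, P1, P5, P8. Step-by-step check:
  pool = (1, 1, 1, 1)
  P2 needs (1, 1, 0, 1) <= (1, 1, 1, 1) -> finishes; pool += (1, 1, 1, 3) = (2, 2, 2, 4)
  P9 needs (2, 2, 2, 3) <= (2, 2, 2, 4) -> finishes; pool += (3, 0, 2, 0) = (5, 2, 4, 4)
  P1 needs (1, 2, 2, 3) <= (5, 2, 4, 4) -> finishes; pool += (3, 0, 1, 1) = (8, 2, 5, 5)
  P5 needs (7, 1, 0, 5) <= (8, 2, 5, 5) -> finishes; pool += (1, 3, 3, 2) = (9, 5, 8, 7)
  P8 needs (9, 4, 8, 4) <= (9, 5, 8, 7) -> finishes; pool += (2, 0, 1, 1) = (11, 5, 9, 8)


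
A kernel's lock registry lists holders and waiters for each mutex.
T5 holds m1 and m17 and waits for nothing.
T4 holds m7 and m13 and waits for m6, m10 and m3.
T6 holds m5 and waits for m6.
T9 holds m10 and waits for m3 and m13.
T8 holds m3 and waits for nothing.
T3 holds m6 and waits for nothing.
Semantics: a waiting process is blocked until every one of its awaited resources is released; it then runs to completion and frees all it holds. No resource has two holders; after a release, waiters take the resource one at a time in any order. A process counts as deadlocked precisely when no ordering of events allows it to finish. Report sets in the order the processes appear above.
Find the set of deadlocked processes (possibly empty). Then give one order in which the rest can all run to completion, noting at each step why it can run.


Deadlocked set: T4 and T9.
Key observation: nobody on the ring T4 -> T9 -> T4 can start until another member finishes, which never happens; no other process is dragged down with it.
One completion order for the rest: T8, T3, T5, T6.
Step-by-step check:
  T8: no waits; runs immediately, freeing m3
  T3: no waits; runs immediately, freeing m6
  T5: no waits; runs immediately, freeing m1 and m17
  T6 waits on m6 — all released -> runs and releases m5


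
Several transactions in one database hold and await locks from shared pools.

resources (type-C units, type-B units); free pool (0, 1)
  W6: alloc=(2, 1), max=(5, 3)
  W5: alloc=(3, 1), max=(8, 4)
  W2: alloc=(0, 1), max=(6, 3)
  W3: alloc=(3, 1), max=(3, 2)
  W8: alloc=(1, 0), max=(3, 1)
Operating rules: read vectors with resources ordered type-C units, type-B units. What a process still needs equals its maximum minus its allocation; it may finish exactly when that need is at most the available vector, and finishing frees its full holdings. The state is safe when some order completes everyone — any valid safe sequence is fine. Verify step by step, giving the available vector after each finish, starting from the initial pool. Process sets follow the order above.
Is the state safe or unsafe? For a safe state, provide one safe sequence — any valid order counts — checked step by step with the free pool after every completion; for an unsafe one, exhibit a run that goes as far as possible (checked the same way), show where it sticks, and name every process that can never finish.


SAFE, for example via the order W3, W6, W8, W2, W5.
Key observation: W3 marks the first exact bind of the order: its need (0, 1) fits the free (0, 1) with zero slack on a requested resource.
Step-by-step check:
  pool = (0, 1)
  run W3 (needs (0, 1), free (0, 1)); after release of (3, 1) the pool is (3, 2)
  run W6 (needs (3, 2), free (3, 2)); after release of (2, 1) the pool is (5, 3)
  run W8 (needs (2, 1), free (5, 3)); after release of (1, 0) the pool is (6, 3)
  run W2 (needs (6, 2), free (6, 3)); after release of (0, 1) the pool is (6, 4)
  run W5 (needs (5, 3), free (6, 4)); after release of (3, 1) the pool is (9, 5)


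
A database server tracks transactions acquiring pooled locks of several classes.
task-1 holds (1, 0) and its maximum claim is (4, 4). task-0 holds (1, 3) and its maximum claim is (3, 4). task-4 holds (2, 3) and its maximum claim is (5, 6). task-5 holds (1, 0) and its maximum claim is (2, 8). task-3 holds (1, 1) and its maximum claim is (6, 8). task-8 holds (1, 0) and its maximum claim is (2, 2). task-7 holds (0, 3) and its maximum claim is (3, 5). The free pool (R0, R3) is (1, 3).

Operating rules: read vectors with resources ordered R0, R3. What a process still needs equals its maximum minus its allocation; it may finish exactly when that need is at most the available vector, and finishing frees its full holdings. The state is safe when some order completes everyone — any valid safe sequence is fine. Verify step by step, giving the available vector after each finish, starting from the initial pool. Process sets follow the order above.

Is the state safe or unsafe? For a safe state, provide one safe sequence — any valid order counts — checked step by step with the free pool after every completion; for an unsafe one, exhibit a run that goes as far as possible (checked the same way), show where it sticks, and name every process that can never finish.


SAFE — a valid safe sequence is task-8, task-0, task-1, task-4, task-3, task-7, task-5.
Key observation: the order's first zero-slack moment is task-8 ((1, 2) needed, (1, 3) free — a requested resource with nothing to spare).
Step-by-step check:
  pool = (1, 3)
  task-8: need (1, 2) fits (1, 3); releases (1, 0), pool now (2, 3)
  task-0: need (2, 1) fits (2, 3); releases (1, 3), pool now (3, 6)
  task-1: need (3, 4) fits (3, 6); releases (1, 0), pool now (4, 6)
  task-4: need (3, 3) fits (4, 6); releases (2, 3), pool now (6, 9)
  task-3: need (5, 7) fits (6, 9); releases (1, 1), pool now (7, 10)
  task-7: need (3, 2) fits (7, 10); releases (0, 3), pool now (7, 13)
  task-5: need (1, 8) fits (7, 13); releases (1, 0), pool now (8, 13)
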